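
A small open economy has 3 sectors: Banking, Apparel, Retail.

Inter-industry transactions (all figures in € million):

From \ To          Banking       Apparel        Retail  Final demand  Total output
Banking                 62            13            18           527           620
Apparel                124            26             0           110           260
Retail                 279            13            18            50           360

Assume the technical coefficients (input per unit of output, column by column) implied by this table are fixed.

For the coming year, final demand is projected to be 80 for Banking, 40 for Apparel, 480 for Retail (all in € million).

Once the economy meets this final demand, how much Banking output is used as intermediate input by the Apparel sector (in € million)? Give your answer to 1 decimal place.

Technical coefficients a_ij = z_ij / X_j:
  a_11 = 62/620 = 0.10, a_21 = 124/620 = 0.20, a_31 = 279/620 = 0.45
  a_12 = 13/260 = 0.05, a_22 = 26/260 = 0.10, a_32 = 13/260 = 0.05
  a_13 = 18/360 = 0.05, a_23 = 0/360 = 0.00, a_33 = 18/360 = 0.05
I − A =
  [   0.90    -0.05    -0.05]
  [  -0.20     0.90     0.00]
  [  -0.45    -0.05     0.95]
Cofactors of I−A, C_ij = (−1)^(i+j)·(minor ij) (rows/columns in the sector order above):
  C_11 = (0.90)(0.95) − (0.00)(-0.05) = 0.8550
  C_12 = −[(-0.20)(0.95) − (0.00)(-0.45)] = 0.1900
  C_13 = (-0.20)(-0.05) − (0.90)(-0.45) = 0.4150
  C_21 = −[(-0.05)(0.95) − (-0.05)(-0.05)] = 0.0500
  C_22 = (0.90)(0.95) − (-0.05)(-0.45) = 0.8325
  C_23 = −[(0.90)(-0.05) − (-0.05)(-0.45)] = 0.0675
  C_31 = (-0.05)(0.00) − (-0.05)(0.90) = 0.0450
  C_32 = −[(0.90)(0.00) − (-0.05)(-0.20)] = 0.0100
  C_33 = (0.90)(0.90) − (-0.05)(-0.20) = 0.8000
det(I−A) = Σ_j (I−A)_1j·C_1j = (0.90)(0.8550) + (-0.05)(0.1900) + (-0.05)(0.4150) = 0.73925
adj(I−A) = Cᵀ =
  [ 0.8550   0.0500   0.0450]
  [ 0.1900   0.8325   0.0100]
  [ 0.4150   0.0675   0.8000]
(I − A)⁻¹ = adj(I−A) / det(I−A) ≈
  [   1.1566     0.0676     0.0609]
  [   0.2570     1.1261     0.0135]
  [   0.5614     0.0913     1.0822]
First solve x = (I − A)⁻¹ d = adj(I−A)·d / det(I−A); in particular x_2 = (0.1900·80 + 0.8325·40 + 0.0100·480) / 0.73925 = 53.30 / 0.73925 ≈ 72.100.
Intermediate flow from 1 to 2: z_12 = a_12 · x_2 = 0.05 × 53.30 / 0.73925 = 2.665 / 0.73925 ≈ 3.6.

z_12 = 3.6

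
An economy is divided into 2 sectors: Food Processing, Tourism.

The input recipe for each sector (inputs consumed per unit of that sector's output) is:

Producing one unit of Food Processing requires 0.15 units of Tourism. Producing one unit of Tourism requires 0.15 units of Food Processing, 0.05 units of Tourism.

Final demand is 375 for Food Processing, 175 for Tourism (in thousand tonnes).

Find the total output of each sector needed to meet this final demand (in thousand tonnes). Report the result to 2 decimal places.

x_1 = 412.40, x_2 = 249.33

I − A =
  [   1.00    -0.15]
  [  -0.15     0.95]
det(I−A) = (1.00)(0.95) − (-0.15)(-0.15) = 0.9275
adj(I−A) = [[0.95, 0.15], [0.15, 1.00]]
(I − A)⁻¹ = adj(I−A) / det(I−A) ≈
  [   1.0243     0.1617]
  [   0.1617     1.0782]
x = (I − A)⁻¹ d = adj(I−A)·d / det(I−A), with det(I−A) = 0.9275:
  x_1 = (0.95·375 + 0.15·175) / 0.9275 = 382.50 / 0.9275 ≈ 412.40
  x_2 = (0.15·375 + 1.00·175) / 0.9275 = 231.25 / 0.9275 ≈ 249.33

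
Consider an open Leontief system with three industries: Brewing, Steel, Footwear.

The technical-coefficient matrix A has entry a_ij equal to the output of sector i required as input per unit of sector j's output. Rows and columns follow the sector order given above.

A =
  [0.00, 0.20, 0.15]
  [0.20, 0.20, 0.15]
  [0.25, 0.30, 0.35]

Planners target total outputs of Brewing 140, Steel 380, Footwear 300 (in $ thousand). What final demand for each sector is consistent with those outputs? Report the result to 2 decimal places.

I − A =
  [   1.00    -0.20    -0.15]
  [  -0.20     0.80    -0.15]
  [  -0.25    -0.30     0.65]
d = (I − A) x:
  d_1 = (+1.00)·140 + (-0.20)·380 + (-0.15)·300 = 19.00
  d_2 = (-0.20)·140 + (+0.80)·380 + (-0.15)·300 = 231.00
  d_3 = (-0.25)·140 + (-0.30)·380 + (+0.65)·300 = 46.00

d_1 = 19.00, d_2 = 231.00, d_3 = 46.00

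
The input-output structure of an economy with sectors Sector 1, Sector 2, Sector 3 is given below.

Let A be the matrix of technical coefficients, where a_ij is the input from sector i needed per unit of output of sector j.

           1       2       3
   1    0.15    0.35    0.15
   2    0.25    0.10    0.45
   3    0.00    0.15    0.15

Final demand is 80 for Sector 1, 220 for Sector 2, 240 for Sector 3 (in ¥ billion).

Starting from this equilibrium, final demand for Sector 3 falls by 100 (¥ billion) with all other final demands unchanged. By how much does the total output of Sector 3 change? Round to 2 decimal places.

I − A =
  [   0.85    -0.35    -0.15]
  [  -0.25     0.90    -0.45]
  [   0.00    -0.15     0.85]
Cofactors of I−A, C_ij = (−1)^(i+j)·(minor ij) (rows/columns in the sector order above):
  C_11 = (0.90)(0.85) − (-0.45)(-0.15) = 0.6975
  C_12 = −[(-0.25)(0.85) − (-0.45)(0.00)] = 0.2125
  C_13 = (-0.25)(-0.15) − (0.90)(0.00) = 0.0375
  C_21 = −[(-0.35)(0.85) − (-0.15)(-0.15)] = 0.3200
  C_22 = (0.85)(0.85) − (-0.15)(0.00) = 0.7225
  C_23 = −[(0.85)(-0.15) − (-0.35)(0.00)] = 0.1275
  C_31 = (-0.35)(-0.45) − (-0.15)(0.90) = 0.2925
  C_32 = −[(0.85)(-0.45) − (-0.15)(-0.25)] = 0.4200
  C_33 = (0.85)(0.90) − (-0.35)(-0.25) = 0.6775
det(I−A) = Σ_j (I−A)_1j·C_1j = (0.85)(0.6975) + (-0.35)(0.2125) + (-0.15)(0.0375) = 0.512875
adj(I−A) = Cᵀ =
  [ 0.6975   0.3200   0.2925]
  [ 0.2125   0.7225   0.4200]
  [ 0.0375   0.1275   0.6775]
(I − A)⁻¹ = adj(I−A) / det(I−A) ≈
  [   1.3600     0.6239     0.5703]
  [   0.4143     1.4087     0.8189]
  [   0.0731     0.2486     1.3210]
Δx = (I − A)⁻¹ Δd with Δd having -100 in the Sector 3 component and 0 elsewhere.
So Δx_3 = L_33 · (-100), where L_33 = adj(I−A)_33 / det(I−A) = 0.6775 / 0.512875.
Δx_3 = 0.6775 × (-100) / 0.512875 = -67.75 / 0.512875 ≈ -132.10.

Δx_3 = -132.10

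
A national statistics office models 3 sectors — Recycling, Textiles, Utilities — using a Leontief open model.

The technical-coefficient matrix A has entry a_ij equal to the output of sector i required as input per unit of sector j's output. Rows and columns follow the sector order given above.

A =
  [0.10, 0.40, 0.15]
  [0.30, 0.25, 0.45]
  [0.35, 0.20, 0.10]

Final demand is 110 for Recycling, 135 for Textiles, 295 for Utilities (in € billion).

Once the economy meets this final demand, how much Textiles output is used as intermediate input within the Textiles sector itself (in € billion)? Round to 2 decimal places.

z_TT = 229.58

I − A =
  [   0.90    -0.40    -0.15]
  [  -0.30     0.75    -0.45]
  [  -0.35    -0.20     0.90]
Cofactors of I−A, C_ij = (−1)^(i+j)·(minor ij) (rows/columns in the sector order above):
  C_11 = (0.75)(0.90) − (-0.45)(-0.20) = 0.5850
  C_12 = −[(-0.30)(0.90) − (-0.45)(-0.35)] = 0.4275
  C_13 = (-0.30)(-0.20) − (0.75)(-0.35) = 0.3225
  C_21 = −[(-0.40)(0.90) − (-0.15)(-0.20)] = 0.3900
  C_22 = (0.90)(0.90) − (-0.15)(-0.35) = 0.7575
  C_23 = −[(0.90)(-0.20) − (-0.40)(-0.35)] = 0.3200
  C_31 = (-0.40)(-0.45) − (-0.15)(0.75) = 0.2925
  C_32 = −[(0.90)(-0.45) − (-0.15)(-0.30)] = 0.4500
  C_33 = (0.90)(0.75) − (-0.40)(-0.30) = 0.5550
det(I−A) = Σ_j (I−A)_1j·C_1j = (0.90)(0.5850) + (-0.40)(0.4275) + (-0.15)(0.3225) = 0.307125
adj(I−A) = Cᵀ =
  [ 0.5850   0.3900   0.2925]
  [ 0.4275   0.7575   0.4500]
  [ 0.3225   0.3200   0.5550]
(I − A)⁻¹ = adj(I−A) / det(I−A) ≈
  [   1.9048     1.2698     0.9524]
  [   1.3919     2.4664     1.4652]
  [   1.0501     1.0419     1.8071]
First solve x = (I − A)⁻¹ d = adj(I−A)·d / det(I−A); in particular x_T = (0.4275·110 + 0.7575·135 + 0.4500·295) / 0.307125 = 282.0375 / 0.307125 ≈ 918.3150.
Intermediate flow from T to T: z_TT = a_TT · x_T = 0.25 × 282.0375 / 0.307125 = 70.509375 / 0.307125 ≈ 229.58.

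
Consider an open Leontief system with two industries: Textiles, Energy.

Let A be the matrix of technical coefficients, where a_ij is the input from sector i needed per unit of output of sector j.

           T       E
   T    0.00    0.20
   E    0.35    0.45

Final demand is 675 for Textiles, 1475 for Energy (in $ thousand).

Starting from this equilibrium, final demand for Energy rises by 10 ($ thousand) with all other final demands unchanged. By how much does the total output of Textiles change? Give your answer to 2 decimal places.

I − A =
  [   1.00    -0.20]
  [  -0.35     0.55]
det(I−A) = (1.00)(0.55) − (-0.20)(-0.35) = 0.4800
adj(I−A) = [[0.55, 0.20], [0.35, 1.00]]
(I − A)⁻¹ = adj(I−A) / det(I−A) ≈
  [   1.1458     0.4167]
  [   0.7292     2.0833]
Δx = (I − A)⁻¹ Δd with Δd having +10 in the Energy component and 0 elsewhere.
So Δx_T = L_TE · (+10), where L_TE = adj(I−A)_TE / det(I−A) = 0.20 / 0.4800.
Δx_T = 0.20 × (+10) / 0.4800 = 2.00 / 0.4800 ≈ 4.17.

Δx_T = 4.17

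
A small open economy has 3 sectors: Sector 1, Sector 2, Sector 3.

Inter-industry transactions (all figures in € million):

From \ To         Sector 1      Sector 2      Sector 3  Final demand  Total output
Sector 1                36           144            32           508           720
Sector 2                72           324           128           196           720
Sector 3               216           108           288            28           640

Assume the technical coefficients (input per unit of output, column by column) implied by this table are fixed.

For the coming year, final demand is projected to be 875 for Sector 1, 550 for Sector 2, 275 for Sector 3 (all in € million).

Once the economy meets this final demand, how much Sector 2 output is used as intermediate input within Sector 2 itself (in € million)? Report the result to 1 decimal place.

Technical coefficients a_ij = z_ij / X_j:
  a_11 = 36/720 = 0.05, a_21 = 72/720 = 0.10, a_31 = 216/720 = 0.30
  a_12 = 144/720 = 0.20, a_22 = 324/720 = 0.45, a_32 = 108/720 = 0.15
  a_13 = 32/640 = 0.05, a_23 = 128/640 = 0.20, a_33 = 288/640 = 0.45
I − A =
  [   0.95    -0.20    -0.05]
  [  -0.10     0.55    -0.20]
  [  -0.30    -0.15     0.55]
Cofactors of I−A, C_ij = (−1)^(i+j)·(minor ij) (rows/columns in the sector order above):
  C_11 = (0.55)(0.55) − (-0.20)(-0.15) = 0.2725
  C_12 = −[(-0.10)(0.55) − (-0.20)(-0.30)] = 0.1150
  C_13 = (-0.10)(-0.15) − (0.55)(-0.30) = 0.1800
  C_21 = −[(-0.20)(0.55) − (-0.05)(-0.15)] = 0.1175
  C_22 = (0.95)(0.55) − (-0.05)(-0.30) = 0.5075
  C_23 = −[(0.95)(-0.15) − (-0.20)(-0.30)] = 0.2025
  C_31 = (-0.20)(-0.20) − (-0.05)(0.55) = 0.0675
  C_32 = −[(0.95)(-0.20) − (-0.05)(-0.10)] = 0.1950
  C_33 = (0.95)(0.55) − (-0.20)(-0.10) = 0.5025
det(I−A) = Σ_j (I−A)_1j·C_1j = (0.95)(0.2725) + (-0.20)(0.1150) + (-0.05)(0.1800) = 0.226875
adj(I−A) = Cᵀ =
  [ 0.2725   0.1175   0.0675]
  [ 0.1150   0.5075   0.1950]
  [ 0.1800   0.2025   0.5025]
(I − A)⁻¹ = adj(I−A) / det(I−A) ≈
  [   1.2011     0.5179     0.2975]
  [   0.5069     2.2369     0.8595]
  [   0.7934     0.8926     2.2149]
First solve x = (I − A)⁻¹ d = adj(I−A)·d / det(I−A); in particular x_2 = (0.1150·875 + 0.5075·550 + 0.1950·275) / 0.226875 = 433.375 / 0.226875 ≈ 1910.193.
Intermediate flow from 2 to 2: z_22 = a_22 · x_2 = 0.45 × 433.375 / 0.226875 = 195.01875 / 0.226875 ≈ 859.6.

z_22 = 859.6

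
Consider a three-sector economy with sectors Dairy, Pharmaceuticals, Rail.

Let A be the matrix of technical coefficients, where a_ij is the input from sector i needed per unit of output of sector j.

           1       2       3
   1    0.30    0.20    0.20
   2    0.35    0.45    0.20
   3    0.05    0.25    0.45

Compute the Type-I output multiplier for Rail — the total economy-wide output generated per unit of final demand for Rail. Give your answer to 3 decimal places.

I − A =
  [   0.70    -0.20    -0.20]
  [  -0.35     0.55    -0.20]
  [  -0.05    -0.25     0.55]
Cofactors of I−A, C_ij = (−1)^(i+j)·(minor ij) (rows/columns in the sector order above):
  C_11 = (0.55)(0.55) − (-0.20)(-0.25) = 0.2525
  C_12 = −[(-0.35)(0.55) − (-0.20)(-0.05)] = 0.2025
  C_13 = (-0.35)(-0.25) − (0.55)(-0.05) = 0.1150
  C_21 = −[(-0.20)(0.55) − (-0.20)(-0.25)] = 0.1600
  C_22 = (0.70)(0.55) − (-0.20)(-0.05) = 0.3750
  C_23 = −[(0.70)(-0.25) − (-0.20)(-0.05)] = 0.1850
  C_31 = (-0.20)(-0.20) − (-0.20)(0.55) = 0.1500
  C_32 = −[(0.70)(-0.20) − (-0.20)(-0.35)] = 0.2100
  C_33 = (0.70)(0.55) − (-0.20)(-0.35) = 0.3150
det(I−A) = Σ_j (I−A)_1j·C_1j = (0.70)(0.2525) + (-0.20)(0.2025) + (-0.20)(0.1150) = 0.11325
adj(I−A) = Cᵀ =
  [ 0.2525   0.1600   0.1500]
  [ 0.2025   0.3750   0.2100]
  [ 0.1150   0.1850   0.3150]
(I − A)⁻¹ = adj(I−A) / det(I−A) ≈
  [   2.2296     1.4128     1.3245]
  [   1.7881     3.3113     1.8543]
  [   1.0155     1.6336     2.7815]
The output multiplier for sector j is the column-j sum of the Leontief inverse (I − A)⁻¹ = adj(I−A) / det(I−A).
Column 3 of adj(I−A): (0.1500, 0.2100, 0.3150); det(I−A) = 0.11325.
m_3 = (0.1500 + 0.2100 + 0.3150) / 0.11325 = 0.675 / 0.11325 ≈ 5.960.

m_3 = 5.960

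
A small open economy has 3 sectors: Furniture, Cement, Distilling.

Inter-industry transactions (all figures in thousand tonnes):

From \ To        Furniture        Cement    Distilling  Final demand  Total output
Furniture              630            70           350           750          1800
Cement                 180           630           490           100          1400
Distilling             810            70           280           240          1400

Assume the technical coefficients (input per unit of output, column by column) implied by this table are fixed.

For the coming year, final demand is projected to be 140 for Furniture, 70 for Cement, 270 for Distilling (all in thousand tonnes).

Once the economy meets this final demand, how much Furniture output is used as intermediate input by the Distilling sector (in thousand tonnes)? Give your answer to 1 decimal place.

Technical coefficients a_ij = z_ij / X_j:
  a_FF = 630/1800 = 0.35, a_CF = 180/1800 = 0.10, a_DF = 810/1800 = 0.45
  a_FC = 70/1400 = 0.05, a_CC = 630/1400 = 0.45, a_DC = 70/1400 = 0.05
  a_FD = 350/1400 = 0.25, a_CD = 490/1400 = 0.35, a_DD = 280/1400 = 0.20
I − A =
  [   0.65    -0.05    -0.25]
  [  -0.10     0.55    -0.35]
  [  -0.45    -0.05     0.80]
Cofactors of I−A, C_ij = (−1)^(i+j)·(minor ij) (rows/columns in the sector order above):
  C_11 = (0.55)(0.80) − (-0.35)(-0.05) = 0.4225
  C_12 = −[(-0.10)(0.80) − (-0.35)(-0.45)] = 0.2375
  C_13 = (-0.10)(-0.05) − (0.55)(-0.45) = 0.2525
  C_21 = −[(-0.05)(0.80) − (-0.25)(-0.05)] = 0.0525
  C_22 = (0.65)(0.80) − (-0.25)(-0.45) = 0.4075
  C_23 = −[(0.65)(-0.05) − (-0.05)(-0.45)] = 0.0550
  C_31 = (-0.05)(-0.35) − (-0.25)(0.55) = 0.1550
  C_32 = −[(0.65)(-0.35) − (-0.25)(-0.10)] = 0.2525
  C_33 = (0.65)(0.55) − (-0.05)(-0.10) = 0.3525
det(I−A) = Σ_j (I−A)_1j·C_1j = (0.65)(0.4225) + (-0.05)(0.2375) + (-0.25)(0.2525) = 0.199625
adj(I−A) = Cᵀ =
  [ 0.4225   0.0525   0.1550]
  [ 0.2375   0.4075   0.2525]
  [ 0.2525   0.0550   0.3525]
(I − A)⁻¹ = adj(I−A) / det(I−A) ≈
  [   2.1165     0.2630     0.7765]
  [   1.1897     2.0413     1.2649]
  [   1.2649     0.2755     1.7658]
First solve x = (I − A)⁻¹ d = adj(I−A)·d / det(I−A); in particular x_D = (0.2525·140 + 0.0550·70 + 0.3525·270) / 0.199625 = 134.375 / 0.199625 ≈ 673.137.
Intermediate flow from F to D: z_FD = a_FD · x_D = 0.25 × 134.375 / 0.199625 = 33.59375 / 0.199625 ≈ 168.3.

z_FD = 168.3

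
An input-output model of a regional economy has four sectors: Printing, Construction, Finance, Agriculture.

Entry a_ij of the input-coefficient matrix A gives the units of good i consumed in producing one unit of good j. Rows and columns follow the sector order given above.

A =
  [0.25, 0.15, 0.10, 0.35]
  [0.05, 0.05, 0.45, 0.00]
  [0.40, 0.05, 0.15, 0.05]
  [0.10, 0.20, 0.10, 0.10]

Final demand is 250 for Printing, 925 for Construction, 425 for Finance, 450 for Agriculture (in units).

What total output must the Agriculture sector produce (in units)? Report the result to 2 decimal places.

I − A =
  [   0.75    -0.15    -0.10    -0.35]
  [  -0.05     0.95    -0.45     0.00]
  [  -0.40    -0.05     0.85    -0.05]
  [  -0.10    -0.20    -0.10     0.90]
Compute the cofactors C_ij = (−1)^(i+j)·(3×3 minor ij) of I−A; the adjugate is their transpose:
adj(I−A) = Cᵀ =
  [ 0.697250   0.180750   0.211000   0.282875]
  [ 0.202250   0.489750   0.294250   0.095000]
  [ 0.349500   0.122250   0.597750   0.169125]
  [ 0.161250   0.142500   0.155250   0.517125]
det(I−A) = Σ_j (I−A)_1j·C_1j = (0.75)(0.697250) + (-0.15)(0.202250) + (-0.10)(0.349500) + (-0.35)(0.161250) = 0.4012125
(I − A)⁻¹ = adj(I−A) / det(I−A) ≈
  [   1.7379     0.4505     0.5259     0.7051]
  [   0.5041     1.2207     0.7334     0.2368]
  [   0.8711     0.3047     1.4899     0.4215]
  [   0.4019     0.3552     0.3870     1.2889]
x = (I − A)⁻¹ d = adj(I−A)·d / det(I−A), with det(I−A) = 0.4012125:
  x_1 = (0.697250·250 + 0.180750·925 + 0.211000·425 + 0.282875·450) / 0.4012125 = 558.475 / 0.4012125 ≈ 1391.97
  x_2 = (0.202250·250 + 0.489750·925 + 0.294250·425 + 0.095000·450) / 0.4012125 = 671.3875 / 0.4012125 ≈ 1673.40
  x_3 = (0.349500·250 + 0.122250·925 + 0.597750·425 + 0.169125·450) / 0.4012125 = 530.60625 / 0.4012125 ≈ 1322.51
  x_4 = (0.161250·250 + 0.142500·925 + 0.155250·425 + 0.517125·450) / 0.4012125 = 470.8125 / 0.4012125 ≈ 1173.47

x_4 = 1173.47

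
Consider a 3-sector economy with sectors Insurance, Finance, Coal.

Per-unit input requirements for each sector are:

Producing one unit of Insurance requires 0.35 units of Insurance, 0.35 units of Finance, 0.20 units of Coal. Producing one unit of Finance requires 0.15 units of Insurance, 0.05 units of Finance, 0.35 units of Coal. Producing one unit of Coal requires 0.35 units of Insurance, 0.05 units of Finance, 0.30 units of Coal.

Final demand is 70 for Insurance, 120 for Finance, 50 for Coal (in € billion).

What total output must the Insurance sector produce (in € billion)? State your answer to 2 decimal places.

x_I = 328.00

I − A =
  [   0.65    -0.15    -0.35]
  [  -0.35     0.95    -0.05]
  [  -0.20    -0.35     0.70]
Cofactors of I−A, C_ij = (−1)^(i+j)·(minor ij) (rows/columns in the sector order above):
  C_11 = (0.95)(0.70) − (-0.05)(-0.35) = 0.6475
  C_12 = −[(-0.35)(0.70) − (-0.05)(-0.20)] = 0.2550
  C_13 = (-0.35)(-0.35) − (0.95)(-0.20) = 0.3125
  C_21 = −[(-0.15)(0.70) − (-0.35)(-0.35)] = 0.2275
  C_22 = (0.65)(0.70) − (-0.35)(-0.20) = 0.3850
  C_23 = −[(0.65)(-0.35) − (-0.15)(-0.20)] = 0.2575
  C_31 = (-0.15)(-0.05) − (-0.35)(0.95) = 0.3400
  C_32 = −[(0.65)(-0.05) − (-0.35)(-0.35)] = 0.1550
  C_33 = (0.65)(0.95) − (-0.15)(-0.35) = 0.5650
det(I−A) = Σ_j (I−A)_1j·C_1j = (0.65)(0.6475) + (-0.15)(0.2550) + (-0.35)(0.3125) = 0.27325
adj(I−A) = Cᵀ =
  [ 0.6475   0.2275   0.3400]
  [ 0.2550   0.3850   0.1550]
  [ 0.3125   0.2575   0.5650]
(I − A)⁻¹ = adj(I−A) / det(I−A) ≈
  [   2.3696     0.8326     1.2443]
  [   0.9332     1.4090     0.5672]
  [   1.1436     0.9424     2.0677]
x = (I − A)⁻¹ d = adj(I−A)·d / det(I−A), with det(I−A) = 0.27325:
  x_I = (0.6475·70 + 0.2275·120 + 0.3400·50) / 0.27325 = 89.625 / 0.27325 ≈ 328.00
  x_F = (0.2550·70 + 0.3850·120 + 0.1550·50) / 0.27325 = 71.80 / 0.27325 ≈ 262.76
  x_C = (0.3125·70 + 0.2575·120 + 0.5650·50) / 0.27325 = 81.025 / 0.27325 ≈ 296.52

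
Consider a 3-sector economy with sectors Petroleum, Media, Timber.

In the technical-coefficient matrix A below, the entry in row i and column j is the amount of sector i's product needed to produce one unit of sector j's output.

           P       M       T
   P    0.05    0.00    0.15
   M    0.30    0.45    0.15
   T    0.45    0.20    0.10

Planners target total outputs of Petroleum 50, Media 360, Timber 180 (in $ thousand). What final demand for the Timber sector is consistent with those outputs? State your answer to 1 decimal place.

d_T = 67.5

I − A =
  [   0.95     0.00    -0.15]
  [  -0.30     0.55    -0.15]
  [  -0.45    -0.20     0.90]
d = (I − A) x:
  d_P = (+0.95)·50 + (+0.00)·360 + (-0.15)·180 = 20.5
  d_M = (-0.30)·50 + (+0.55)·360 + (-0.15)·180 = 156.0
  d_T = (-0.45)·50 + (-0.20)·360 + (+0.90)·180 = 67.5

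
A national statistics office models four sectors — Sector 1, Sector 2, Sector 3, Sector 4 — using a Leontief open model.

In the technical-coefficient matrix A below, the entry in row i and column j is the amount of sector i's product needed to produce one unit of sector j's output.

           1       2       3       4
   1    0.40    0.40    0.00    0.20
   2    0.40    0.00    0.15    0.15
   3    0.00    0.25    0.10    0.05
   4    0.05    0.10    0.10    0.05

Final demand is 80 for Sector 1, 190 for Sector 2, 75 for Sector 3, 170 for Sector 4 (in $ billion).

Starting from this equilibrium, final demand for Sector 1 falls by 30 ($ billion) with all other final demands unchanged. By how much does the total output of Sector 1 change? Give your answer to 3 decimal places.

Δx_1 = -74.393

I − A =
  [   0.60    -0.40     0.00    -0.20]
  [  -0.40     1.00    -0.15    -0.15]
  [   0.00    -0.25     0.90    -0.05]
  [  -0.05    -0.10    -0.10     0.95]
Compute the cofactors C_ij = (−1)^(i+j)·(3×3 minor ij) of I−A; the adjugate is their transpose:
adj(I−A) = Cᵀ =
  [ 0.796375   0.363000   0.086000   0.229500]
  [ 0.347125   0.501000   0.101000   0.157500]
  [ 0.101375   0.144000   0.388000   0.064500]
  [ 0.089125   0.087000   0.056000   0.373500]
det(I−A) = Σ_j (I−A)_1j·C_1j = (0.60)(0.796375) + (-0.40)(0.347125) + (0.00)(0.101375) + (-0.20)(0.089125) = 0.32115
(I − A)⁻¹ = adj(I−A) / det(I−A) ≈
  [   2.4798     1.1303     0.2678     0.7146]
  [   1.0809     1.5600     0.3145     0.4904]
  [   0.3157     0.4484     1.2082     0.2008]
  [   0.2775     0.2709     0.1744     1.1630]
Δx = (I − A)⁻¹ Δd with Δd having -30 in the Sector 1 component and 0 elsewhere.
So Δx_1 = L_11 · (-30), where L_11 = adj(I−A)_11 / det(I−A) = 0.796375 / 0.32115.
Δx_1 = 0.796375 × (-30) / 0.32115 = -23.89125 / 0.32115 ≈ -74.393.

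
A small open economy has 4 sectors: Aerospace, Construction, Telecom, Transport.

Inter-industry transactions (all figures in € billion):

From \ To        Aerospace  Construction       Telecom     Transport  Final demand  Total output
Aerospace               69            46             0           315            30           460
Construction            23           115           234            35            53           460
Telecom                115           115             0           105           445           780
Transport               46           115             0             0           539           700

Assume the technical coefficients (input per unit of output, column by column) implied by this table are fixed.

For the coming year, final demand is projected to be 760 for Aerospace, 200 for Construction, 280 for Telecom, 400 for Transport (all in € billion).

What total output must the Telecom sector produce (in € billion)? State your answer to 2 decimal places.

Technical coefficients a_ij = z_ij / X_j:
  a_11 = 69/460 = 0.15, a_21 = 23/460 = 0.05, a_31 = 115/460 = 0.25, a_41 = 46/460 = 0.10
  a_12 = 46/460 = 0.10, a_22 = 115/460 = 0.25, a_32 = 115/460 = 0.25, a_42 = 115/460 = 0.25
  a_13 = 0/780 = 0.00, a_23 = 234/780 = 0.30, a_33 = 0/780 = 0.00, a_43 = 0/780 = 0.00
  a_14 = 315/700 = 0.45, a_24 = 35/700 = 0.05, a_34 = 105/700 = 0.15, a_44 = 0/700 = 0.00
I − A =
  [   0.85    -0.10     0.00    -0.45]
  [  -0.05     0.75    -0.30    -0.05]
  [  -0.25    -0.25     1.00    -0.15]
  [  -0.10    -0.25     0.00     1.00]
Compute the cofactors C_ij = (−1)^(i+j)·(3×3 minor ij) of I−A; the adjugate is their transpose:
adj(I−A) = Cᵀ =
  [ 0.65125   0.21250   0.06375   0.31325]
  [ 0.13450   0.80500   0.24150   0.13700]
  [ 0.21125   0.28775   0.58200   0.19675]
  [ 0.09875   0.22250   0.06675   0.56125]
det(I−A) = Σ_j (I−A)_1j·C_1j = (0.85)(0.65125) + (-0.10)(0.13450) + (0.00)(0.21125) + (-0.45)(0.09875) = 0.495675
(I − A)⁻¹ = adj(I−A) / det(I−A) ≈
  [   1.3139     0.4287     0.1286     0.6320]
  [   0.2713     1.6240     0.4872     0.2764]
  [   0.4262     0.5805     1.1742     0.3969]
  [   0.1992     0.4489     0.1347     1.1323]
x = (I − A)⁻¹ d = adj(I−A)·d / det(I−A), with det(I−A) = 0.495675:
  x_1 = (0.65125·760 + 0.21250·200 + 0.06375·280 + 0.31325·400) / 0.495675 = 680.60 / 0.495675 ≈ 1373.08
  x_2 = (0.13450·760 + 0.80500·200 + 0.24150·280 + 0.13700·400) / 0.495675 = 385.64 / 0.495675 ≈ 778.01
  x_3 = (0.21125·760 + 0.28775·200 + 0.58200·280 + 0.19675·400) / 0.495675 = 459.76 / 0.495675 ≈ 927.54
  x_4 = (0.09875·760 + 0.22250·200 + 0.06675·280 + 0.56125·400) / 0.495675 = 362.74 / 0.495675 ≈ 731.81

x_3 = 927.54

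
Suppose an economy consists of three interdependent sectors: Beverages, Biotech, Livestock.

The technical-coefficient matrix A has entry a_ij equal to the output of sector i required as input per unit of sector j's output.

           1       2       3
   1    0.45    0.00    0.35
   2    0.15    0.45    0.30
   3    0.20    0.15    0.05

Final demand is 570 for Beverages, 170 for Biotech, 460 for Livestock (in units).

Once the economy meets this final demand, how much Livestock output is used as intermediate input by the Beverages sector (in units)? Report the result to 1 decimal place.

I − A =
  [   0.55     0.00    -0.35]
  [  -0.15     0.55    -0.30]
  [  -0.20    -0.15     0.95]
Cofactors of I−A, C_ij = (−1)^(i+j)·(minor ij) (rows/columns in the sector order above):
  C_11 = (0.55)(0.95) − (-0.30)(-0.15) = 0.4775
  C_12 = −[(-0.15)(0.95) − (-0.30)(-0.20)] = 0.2025
  C_13 = (-0.15)(-0.15) − (0.55)(-0.20) = 0.1325
  C_21 = −[(0.00)(0.95) − (-0.35)(-0.15)] = 0.0525
  C_22 = (0.55)(0.95) − (-0.35)(-0.20) = 0.4525
  C_23 = −[(0.55)(-0.15) − (0.00)(-0.20)] = 0.0825
  C_31 = (0.00)(-0.30) − (-0.35)(0.55) = 0.1925
  C_32 = −[(0.55)(-0.30) − (-0.35)(-0.15)] = 0.2175
  C_33 = (0.55)(0.55) − (0.00)(-0.15) = 0.3025
det(I−A) = Σ_j (I−A)_1j·C_1j = (0.55)(0.4775) + (0.00)(0.2025) + (-0.35)(0.1325) = 0.21625
adj(I−A) = Cᵀ =
  [ 0.4775   0.0525   0.1925]
  [ 0.2025   0.4525   0.2175]
  [ 0.1325   0.0825   0.3025]
(I − A)⁻¹ = adj(I−A) / det(I−A) ≈
  [   2.2081     0.2428     0.8902]
  [   0.9364     2.0925     1.0058]
  [   0.6127     0.3815     1.3988]
First solve x = (I − A)⁻¹ d = adj(I−A)·d / det(I−A); in particular x_1 = (0.4775·570 + 0.0525·170 + 0.1925·460) / 0.21625 = 369.65 / 0.21625 ≈ 1709.364.
Intermediate flow from 3 to 1: z_31 = a_31 · x_1 = 0.20 × 369.65 / 0.21625 = 73.93 / 0.21625 ≈ 341.9.

z_31 = 341.9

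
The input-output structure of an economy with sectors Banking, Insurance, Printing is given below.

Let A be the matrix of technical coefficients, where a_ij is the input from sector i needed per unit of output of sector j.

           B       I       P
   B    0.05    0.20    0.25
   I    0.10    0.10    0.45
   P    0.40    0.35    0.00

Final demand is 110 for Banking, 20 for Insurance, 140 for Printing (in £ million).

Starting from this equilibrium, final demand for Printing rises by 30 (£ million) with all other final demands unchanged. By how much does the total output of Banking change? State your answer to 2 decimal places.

I − A =
  [   0.95    -0.20    -0.25]
  [  -0.10     0.90    -0.45]
  [  -0.40    -0.35     1.00]
Cofactors of I−A, C_ij = (−1)^(i+j)·(minor ij) (rows/columns in the sector order above):
  C_11 = (0.90)(1.00) − (-0.45)(-0.35) = 0.7425
  C_12 = −[(-0.10)(1.00) − (-0.45)(-0.40)] = 0.2800
  C_13 = (-0.10)(-0.35) − (0.90)(-0.40) = 0.3950
  C_21 = −[(-0.20)(1.00) − (-0.25)(-0.35)] = 0.2875
  C_22 = (0.95)(1.00) − (-0.25)(-0.40) = 0.8500
  C_23 = −[(0.95)(-0.35) − (-0.20)(-0.40)] = 0.4125
  C_31 = (-0.20)(-0.45) − (-0.25)(0.90) = 0.3150
  C_32 = −[(0.95)(-0.45) − (-0.25)(-0.10)] = 0.4525
  C_33 = (0.95)(0.90) − (-0.20)(-0.10) = 0.8350
det(I−A) = Σ_j (I−A)_1j·C_1j = (0.95)(0.7425) + (-0.20)(0.2800) + (-0.25)(0.3950) = 0.550625
adj(I−A) = Cᵀ =
  [ 0.7425   0.2875   0.3150]
  [ 0.2800   0.8500   0.4525]
  [ 0.3950   0.4125   0.8350]
(I − A)⁻¹ = adj(I−A) / det(I−A) ≈
  [   1.3485     0.5221     0.5721]
  [   0.5085     1.5437     0.8218]
  [   0.7174     0.7491     1.5165]
Δx = (I − A)⁻¹ Δd with Δd having +30 in the Printing component and 0 elsewhere.
So Δx_B = L_BP · (+30), where L_BP = adj(I−A)_BP / det(I−A) = 0.3150 / 0.550625.
Δx_B = 0.3150 × (+30) / 0.550625 = 9.45 / 0.550625 ≈ 17.16.

Δx_B = 17.16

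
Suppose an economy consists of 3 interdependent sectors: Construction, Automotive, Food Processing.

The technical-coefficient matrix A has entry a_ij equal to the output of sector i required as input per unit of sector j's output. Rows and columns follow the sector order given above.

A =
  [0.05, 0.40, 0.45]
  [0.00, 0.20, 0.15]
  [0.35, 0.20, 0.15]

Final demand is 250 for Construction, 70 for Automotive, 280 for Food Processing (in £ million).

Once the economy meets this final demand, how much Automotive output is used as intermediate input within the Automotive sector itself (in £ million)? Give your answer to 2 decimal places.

z_22 = 41.88

I − A =
  [   0.95    -0.40    -0.45]
  [   0.00     0.80    -0.15]
  [  -0.35    -0.20     0.85]
Cofactors of I−A, C_ij = (−1)^(i+j)·(minor ij) (rows/columns in the sector order above):
  C_11 = (0.80)(0.85) − (-0.15)(-0.20) = 0.6500
  C_12 = −[(0.00)(0.85) − (-0.15)(-0.35)] = 0.0525
  C_13 = (0.00)(-0.20) − (0.80)(-0.35) = 0.2800
  C_21 = −[(-0.40)(0.85) − (-0.45)(-0.20)] = 0.4300
  C_22 = (0.95)(0.85) − (-0.45)(-0.35) = 0.6500
  C_23 = −[(0.95)(-0.20) − (-0.40)(-0.35)] = 0.3300
  C_31 = (-0.40)(-0.15) − (-0.45)(0.80) = 0.4200
  C_32 = −[(0.95)(-0.15) − (-0.45)(0.00)] = 0.1425
  C_33 = (0.95)(0.80) − (-0.40)(0.00) = 0.7600
det(I−A) = Σ_j (I−A)_1j·C_1j = (0.95)(0.6500) + (-0.40)(0.0525) + (-0.45)(0.2800) = 0.4705
adj(I−A) = Cᵀ =
  [ 0.6500   0.4300   0.4200]
  [ 0.0525   0.6500   0.1425]
  [ 0.2800   0.3300   0.7600]
(I − A)⁻¹ = adj(I−A) / det(I−A) ≈
  [   1.3815     0.9139     0.8927]
  [   0.1116     1.3815     0.3029]
  [   0.5951     0.7014     1.6153]
First solve x = (I − A)⁻¹ d = adj(I−A)·d / det(I−A); in particular x_2 = (0.0525·250 + 0.6500·70 + 0.1425·280) / 0.4705 = 98.525 / 0.4705 ≈ 209.4049.
Intermediate flow from 2 to 2: z_22 = a_22 · x_2 = 0.20 × 98.525 / 0.4705 = 19.705 / 0.4705 ≈ 41.88.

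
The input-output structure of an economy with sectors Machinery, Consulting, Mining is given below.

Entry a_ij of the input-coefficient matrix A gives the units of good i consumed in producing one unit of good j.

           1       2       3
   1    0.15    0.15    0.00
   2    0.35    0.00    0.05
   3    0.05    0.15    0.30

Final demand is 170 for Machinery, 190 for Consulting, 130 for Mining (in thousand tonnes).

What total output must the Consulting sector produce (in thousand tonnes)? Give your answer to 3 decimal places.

x_2 = 291.296

I − A =
  [   0.85    -0.15     0.00]
  [  -0.35     1.00    -0.05]
  [  -0.05    -0.15     0.70]
Cofactors of I−A, C_ij = (−1)^(i+j)·(minor ij) (rows/columns in the sector order above):
  C_11 = (1.00)(0.70) − (-0.05)(-0.15) = 0.6925
  C_12 = −[(-0.35)(0.70) − (-0.05)(-0.05)] = 0.2475
  C_13 = (-0.35)(-0.15) − (1.00)(-0.05) = 0.1025
  C_21 = −[(-0.15)(0.70) − (0.00)(-0.15)] = 0.1050
  C_22 = (0.85)(0.70) − (0.00)(-0.05) = 0.5950
  C_23 = −[(0.85)(-0.15) − (-0.15)(-0.05)] = 0.1350
  C_31 = (-0.15)(-0.05) − (0.00)(1.00) = 0.0075
  C_32 = −[(0.85)(-0.05) − (0.00)(-0.35)] = 0.0425
  C_33 = (0.85)(1.00) − (-0.15)(-0.35) = 0.7975
det(I−A) = Σ_j (I−A)_1j·C_1j = (0.85)(0.6925) + (-0.15)(0.2475) + (0.00)(0.1025) = 0.5515
adj(I−A) = Cᵀ =
  [ 0.6925   0.1050   0.0075]
  [ 0.2475   0.5950   0.0425]
  [ 0.1025   0.1350   0.7975]
(I − A)⁻¹ = adj(I−A) / det(I−A) ≈
  [   1.2557     0.1904     0.0136]
  [   0.4488     1.0789     0.0771]
  [   0.1859     0.2448     1.4461]
x = (I − A)⁻¹ d = adj(I−A)·d / det(I−A), with det(I−A) = 0.5515:
  x_1 = (0.6925·170 + 0.1050·190 + 0.0075·130) / 0.5515 = 138.65 / 0.5515 ≈ 251.405
  x_2 = (0.2475·170 + 0.5950·190 + 0.0425·130) / 0.5515 = 160.65 / 0.5515 ≈ 291.296
  x_3 = (0.1025·170 + 0.1350·190 + 0.7975·130) / 0.5515 = 146.75 / 0.5515 ≈ 266.092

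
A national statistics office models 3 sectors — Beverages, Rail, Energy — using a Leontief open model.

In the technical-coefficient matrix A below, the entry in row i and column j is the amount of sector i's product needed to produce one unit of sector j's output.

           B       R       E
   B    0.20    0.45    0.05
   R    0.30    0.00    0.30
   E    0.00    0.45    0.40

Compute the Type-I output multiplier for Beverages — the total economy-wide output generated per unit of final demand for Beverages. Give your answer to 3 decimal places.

m_B = 2.744

I − A =
  [   0.80    -0.45    -0.05]
  [  -0.30     1.00    -0.30]
  [   0.00    -0.45     0.60]
Cofactors of I−A, C_ij = (−1)^(i+j)·(minor ij) (rows/columns in the sector order above):
  C_11 = (1.00)(0.60) − (-0.30)(-0.45) = 0.4650
  C_12 = −[(-0.30)(0.60) − (-0.30)(0.00)] = 0.1800
  C_13 = (-0.30)(-0.45) − (1.00)(0.00) = 0.1350
  C_21 = −[(-0.45)(0.60) − (-0.05)(-0.45)] = 0.2925
  C_22 = (0.80)(0.60) − (-0.05)(0.00) = 0.4800
  C_23 = −[(0.80)(-0.45) − (-0.45)(0.00)] = 0.3600
  C_31 = (-0.45)(-0.30) − (-0.05)(1.00) = 0.1850
  C_32 = −[(0.80)(-0.30) − (-0.05)(-0.30)] = 0.2550
  C_33 = (0.80)(1.00) − (-0.45)(-0.30) = 0.6650
det(I−A) = Σ_j (I−A)_1j·C_1j = (0.80)(0.4650) + (-0.45)(0.1800) + (-0.05)(0.1350) = 0.28425
adj(I−A) = Cᵀ =
  [ 0.4650   0.2925   0.1850]
  [ 0.1800   0.4800   0.2550]
  [ 0.1350   0.3600   0.6650]
(I − A)⁻¹ = adj(I−A) / det(I−A) ≈
  [   1.6359     1.0290     0.6508]
  [   0.6332     1.6887     0.8971]
  [   0.4749     1.2665     2.3395]
The output multiplier for sector j is the column-j sum of the Leontief inverse (I − A)⁻¹ = adj(I−A) / det(I−A).
Column B of adj(I−A): (0.4650, 0.1800, 0.1350); det(I−A) = 0.28425.
m_B = (0.4650 + 0.1800 + 0.1350) / 0.28425 = 0.78 / 0.28425 ≈ 2.744.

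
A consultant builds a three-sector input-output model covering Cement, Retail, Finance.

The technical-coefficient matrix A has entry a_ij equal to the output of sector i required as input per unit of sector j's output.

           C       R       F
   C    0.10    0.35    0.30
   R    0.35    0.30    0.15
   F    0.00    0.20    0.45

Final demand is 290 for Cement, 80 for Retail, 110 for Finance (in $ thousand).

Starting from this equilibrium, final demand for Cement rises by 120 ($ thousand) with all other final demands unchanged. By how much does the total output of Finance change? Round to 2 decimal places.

I − A =
  [   0.90    -0.35    -0.30]
  [  -0.35     0.70    -0.15]
  [   0.00    -0.20     0.55]
Cofactors of I−A, C_ij = (−1)^(i+j)·(minor ij) (rows/columns in the sector order above):
  C_11 = (0.70)(0.55) − (-0.15)(-0.20) = 0.3550
  C_12 = −[(-0.35)(0.55) − (-0.15)(0.00)] = 0.1925
  C_13 = (-0.35)(-0.20) − (0.70)(0.00) = 0.0700
  C_21 = −[(-0.35)(0.55) − (-0.30)(-0.20)] = 0.2525
  C_22 = (0.90)(0.55) − (-0.30)(0.00) = 0.4950
  C_23 = −[(0.90)(-0.20) − (-0.35)(0.00)] = 0.1800
  C_31 = (-0.35)(-0.15) − (-0.30)(0.70) = 0.2625
  C_32 = −[(0.90)(-0.15) − (-0.30)(-0.35)] = 0.2400
  C_33 = (0.90)(0.70) − (-0.35)(-0.35) = 0.5075
det(I−A) = Σ_j (I−A)_1j·C_1j = (0.90)(0.3550) + (-0.35)(0.1925) + (-0.30)(0.0700) = 0.231125
adj(I−A) = Cᵀ =
  [ 0.3550   0.2525   0.2625]
  [ 0.1925   0.4950   0.2400]
  [ 0.0700   0.1800   0.5075]
(I − A)⁻¹ = adj(I−A) / det(I−A) ≈
  [   1.5360     1.0925     1.1357]
  [   0.8329     2.1417     1.0384]
  [   0.3029     0.7788     2.1958]
Δx = (I − A)⁻¹ Δd with Δd having +120 in the Cement component and 0 elsewhere.
So Δx_F = L_FC · (+120), where L_FC = adj(I−A)_FC / det(I−A) = 0.0700 / 0.231125.
Δx_F = 0.0700 × (+120) / 0.231125 = 8.40 / 0.231125 ≈ 36.34.

Δx_F = 36.34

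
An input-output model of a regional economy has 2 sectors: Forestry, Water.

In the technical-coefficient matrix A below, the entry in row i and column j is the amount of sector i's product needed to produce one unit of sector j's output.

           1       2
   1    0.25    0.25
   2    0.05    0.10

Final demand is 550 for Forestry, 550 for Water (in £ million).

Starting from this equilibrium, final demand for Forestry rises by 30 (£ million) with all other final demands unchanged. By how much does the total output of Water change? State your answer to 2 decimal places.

Δx_2 = 2.26

I − A =
  [   0.75    -0.25]
  [  -0.05     0.90]
det(I−A) = (0.75)(0.90) − (-0.25)(-0.05) = 0.6625
adj(I−A) = [[0.90, 0.25], [0.05, 0.75]]
(I − A)⁻¹ = adj(I−A) / det(I−A) ≈
  [   1.3585     0.3774]
  [   0.0755     1.1321]
Δx = (I − A)⁻¹ Δd with Δd having +30 in the Forestry component and 0 elsewhere.
So Δx_2 = L_21 · (+30), where L_21 = adj(I−A)_21 / det(I−A) = 0.05 / 0.6625.
Δx_2 = 0.05 × (+30) / 0.6625 = 1.50 / 0.6625 ≈ 2.26.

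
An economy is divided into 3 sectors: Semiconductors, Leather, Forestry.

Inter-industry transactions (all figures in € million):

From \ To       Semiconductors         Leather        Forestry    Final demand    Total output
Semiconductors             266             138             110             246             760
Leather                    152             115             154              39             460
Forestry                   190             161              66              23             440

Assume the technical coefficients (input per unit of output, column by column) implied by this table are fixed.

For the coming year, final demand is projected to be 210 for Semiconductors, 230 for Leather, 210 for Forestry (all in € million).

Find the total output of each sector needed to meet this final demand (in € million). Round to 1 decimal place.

Technical coefficients a_ij = z_ij / X_j:
  a_11 = 266/760 = 0.35, a_21 = 152/760 = 0.20, a_31 = 190/760 = 0.25
  a_12 = 138/460 = 0.30, a_22 = 115/460 = 0.25, a_32 = 161/460 = 0.35
  a_13 = 110/440 = 0.25, a_23 = 154/440 = 0.35, a_33 = 66/440 = 0.15
I − A =
  [   0.65    -0.30    -0.25]
  [  -0.20     0.75    -0.35]
  [  -0.25    -0.35     0.85]
Cofactors of I−A, C_ij = (−1)^(i+j)·(minor ij) (rows/columns in the sector order above):
  C_11 = (0.75)(0.85) − (-0.35)(-0.35) = 0.5150
  C_12 = −[(-0.20)(0.85) − (-0.35)(-0.25)] = 0.2575
  C_13 = (-0.20)(-0.35) − (0.75)(-0.25) = 0.2575
  C_21 = −[(-0.30)(0.85) − (-0.25)(-0.35)] = 0.3425
  C_22 = (0.65)(0.85) − (-0.25)(-0.25) = 0.4900
  C_23 = −[(0.65)(-0.35) − (-0.30)(-0.25)] = 0.3025
  C_31 = (-0.30)(-0.35) − (-0.25)(0.75) = 0.2925
  C_32 = −[(0.65)(-0.35) − (-0.25)(-0.20)] = 0.2775
  C_33 = (0.65)(0.75) − (-0.30)(-0.20) = 0.4275
det(I−A) = Σ_j (I−A)_1j·C_1j = (0.65)(0.5150) + (-0.30)(0.2575) + (-0.25)(0.2575) = 0.193125
adj(I−A) = Cᵀ =
  [ 0.5150   0.3425   0.2925]
  [ 0.2575   0.4900   0.2775]
  [ 0.2575   0.3025   0.4275]
(I − A)⁻¹ = adj(I−A) / det(I−A) ≈
  [   2.6667     1.7735     1.5146]
  [   1.3333     2.5372     1.4369]
  [   1.3333     1.5663     2.2136]
x = (I − A)⁻¹ d = adj(I−A)·d / det(I−A), with det(I−A) = 0.193125:
  x_1 = (0.5150·210 + 0.3425·230 + 0.2925·210) / 0.193125 = 248.35 / 0.193125 ≈ 1286.0
  x_2 = (0.2575·210 + 0.4900·230 + 0.2775·210) / 0.193125 = 225.05 / 0.193125 ≈ 1165.3
  x_3 = (0.2575·210 + 0.3025·230 + 0.4275·210) / 0.193125 = 213.425 / 0.193125 ≈ 1105.1

x_1 = 1286.0, x_2 = 1165.3, x_3 = 1105.1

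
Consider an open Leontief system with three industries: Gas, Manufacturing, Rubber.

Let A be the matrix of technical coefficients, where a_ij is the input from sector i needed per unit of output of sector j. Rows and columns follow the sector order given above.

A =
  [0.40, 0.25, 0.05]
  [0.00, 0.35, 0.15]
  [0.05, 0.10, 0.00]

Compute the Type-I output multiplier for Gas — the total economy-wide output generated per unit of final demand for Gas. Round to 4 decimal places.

I − A =
  [   0.60    -0.25    -0.05]
  [   0.00     0.65    -0.15]
  [  -0.05    -0.10     1.00]
Cofactors of I−A, C_ij = (−1)^(i+j)·(minor ij) (rows/columns in the sector order above):
  C_11 = (0.65)(1.00) − (-0.15)(-0.10) = 0.6350
  C_12 = −[(0.00)(1.00) − (-0.15)(-0.05)] = 0.0075
  C_13 = (0.00)(-0.10) − (0.65)(-0.05) = 0.0325
  C_21 = −[(-0.25)(1.00) − (-0.05)(-0.10)] = 0.2550
  C_22 = (0.60)(1.00) − (-0.05)(-0.05) = 0.5975
  C_23 = −[(0.60)(-0.10) − (-0.25)(-0.05)] = 0.0725
  C_31 = (-0.25)(-0.15) − (-0.05)(0.65) = 0.0700
  C_32 = −[(0.60)(-0.15) − (-0.05)(0.00)] = 0.0900
  C_33 = (0.60)(0.65) − (-0.25)(0.00) = 0.3900
det(I−A) = Σ_j (I−A)_1j·C_1j = (0.60)(0.6350) + (-0.25)(0.0075) + (-0.05)(0.0325) = 0.3775
adj(I−A) = Cᵀ =
  [ 0.6350   0.2550   0.0700]
  [ 0.0075   0.5975   0.0900]
  [ 0.0325   0.0725   0.3900]
(I − A)⁻¹ = adj(I−A) / det(I−A) ≈
  [   1.68212     0.67550     0.18543]
  [   0.01987     1.58278     0.23841]
  [   0.08609     0.19205     1.03311]
The output multiplier for sector j is the column-j sum of the Leontief inverse (I − A)⁻¹ = adj(I−A) / det(I−A).
Column 1 of adj(I−A): (0.6350, 0.0075, 0.0325); det(I−A) = 0.3775.
m_1 = (0.6350 + 0.0075 + 0.0325) / 0.3775 = 0.675 / 0.3775 ≈ 1.7881.

m_1 = 1.7881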